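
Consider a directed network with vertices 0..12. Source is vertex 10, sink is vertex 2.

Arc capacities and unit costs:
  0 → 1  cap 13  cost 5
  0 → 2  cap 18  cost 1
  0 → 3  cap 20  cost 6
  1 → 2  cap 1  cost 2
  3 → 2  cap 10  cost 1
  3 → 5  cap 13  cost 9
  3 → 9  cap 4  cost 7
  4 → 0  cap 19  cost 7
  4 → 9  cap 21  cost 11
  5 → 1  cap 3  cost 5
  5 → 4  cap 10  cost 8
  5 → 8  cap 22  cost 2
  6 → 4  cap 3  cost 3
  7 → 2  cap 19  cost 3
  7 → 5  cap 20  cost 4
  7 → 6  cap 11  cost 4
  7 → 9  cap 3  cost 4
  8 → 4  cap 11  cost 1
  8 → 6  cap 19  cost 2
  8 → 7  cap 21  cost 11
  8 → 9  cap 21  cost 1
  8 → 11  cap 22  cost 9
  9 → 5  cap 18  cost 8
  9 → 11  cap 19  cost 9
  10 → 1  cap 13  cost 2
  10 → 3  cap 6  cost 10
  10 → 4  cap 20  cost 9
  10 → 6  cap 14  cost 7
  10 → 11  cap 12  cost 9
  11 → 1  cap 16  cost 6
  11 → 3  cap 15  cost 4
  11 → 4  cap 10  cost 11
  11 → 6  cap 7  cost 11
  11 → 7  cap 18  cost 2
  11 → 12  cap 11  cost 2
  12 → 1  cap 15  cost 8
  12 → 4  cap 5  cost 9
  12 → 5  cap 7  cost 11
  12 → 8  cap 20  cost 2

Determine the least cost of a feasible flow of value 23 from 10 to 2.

shortest-cost path #1: 10→1→2 push 1 @ unit cost 4 (adds 4)
shortest-cost path #2: 10→3→2 push 6 @ unit cost 11 (adds 66)
shortest-cost path #3: 10→11→3→2 push 4 @ unit cost 14 (adds 56)
shortest-cost path #4: 10→11→7→2 push 8 @ unit cost 14 (adds 112)
shortest-cost path #5: 10→4→0→2 push 4 @ unit cost 17 (adds 68)
total cost = 306

Minimum cost for 23 units: 306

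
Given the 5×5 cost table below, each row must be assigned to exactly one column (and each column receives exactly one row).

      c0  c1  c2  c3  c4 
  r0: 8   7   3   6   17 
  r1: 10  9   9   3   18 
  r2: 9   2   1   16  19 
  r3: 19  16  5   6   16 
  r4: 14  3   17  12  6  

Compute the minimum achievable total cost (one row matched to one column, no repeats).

Minimum assignment cost: 24

optimal assignment: row0→col0 (cost 8), row1→col3 (cost 3), row2→col1 (cost 2), row3→col2 (cost 5), row4→col4 (cost 6)
total = 8 + 3 + 2 + 5 + 6 = 24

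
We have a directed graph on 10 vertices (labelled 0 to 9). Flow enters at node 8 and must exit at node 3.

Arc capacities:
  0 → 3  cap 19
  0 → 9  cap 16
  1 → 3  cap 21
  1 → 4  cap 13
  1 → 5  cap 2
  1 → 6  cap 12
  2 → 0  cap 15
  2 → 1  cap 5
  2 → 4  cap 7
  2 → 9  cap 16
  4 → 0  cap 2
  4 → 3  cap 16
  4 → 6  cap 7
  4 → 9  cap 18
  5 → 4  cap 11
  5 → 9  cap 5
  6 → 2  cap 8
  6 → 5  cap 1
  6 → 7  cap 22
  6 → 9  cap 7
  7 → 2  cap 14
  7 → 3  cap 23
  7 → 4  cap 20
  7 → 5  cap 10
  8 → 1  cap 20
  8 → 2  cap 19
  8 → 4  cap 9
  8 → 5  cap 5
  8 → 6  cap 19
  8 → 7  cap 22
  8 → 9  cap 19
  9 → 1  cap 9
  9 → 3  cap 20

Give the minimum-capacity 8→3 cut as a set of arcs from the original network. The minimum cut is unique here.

Min-cut arcs: {(1,3), (2,0), (4,0), (4,3), (7,3), (9,3)} (total capacity 97)

augment #1: 8→1→3 push 20
augment #2: 8→4→3 push 9
augment #3: 8→7→3 push 22
augment #4: 8→9→3 push 19
augment #5: 8→2→0→3 push 15
augment #6: 8→2→1→3 push 1
augment #7: 8→2→4→3 push 3
augment #8: 8→5→4→3 push 4
augment #9: 8→5→9→3 push 1
augment #10: 8→6→7→3 push 1
augment #11: 8→6→2→4→0→3 push 2
max flow = 97; residual-reachable set from 8 gives S-side
cut edges (S→T): {(1,3), (2,0), (4,0), (4,3), (7,3), (9,3)} total cap 97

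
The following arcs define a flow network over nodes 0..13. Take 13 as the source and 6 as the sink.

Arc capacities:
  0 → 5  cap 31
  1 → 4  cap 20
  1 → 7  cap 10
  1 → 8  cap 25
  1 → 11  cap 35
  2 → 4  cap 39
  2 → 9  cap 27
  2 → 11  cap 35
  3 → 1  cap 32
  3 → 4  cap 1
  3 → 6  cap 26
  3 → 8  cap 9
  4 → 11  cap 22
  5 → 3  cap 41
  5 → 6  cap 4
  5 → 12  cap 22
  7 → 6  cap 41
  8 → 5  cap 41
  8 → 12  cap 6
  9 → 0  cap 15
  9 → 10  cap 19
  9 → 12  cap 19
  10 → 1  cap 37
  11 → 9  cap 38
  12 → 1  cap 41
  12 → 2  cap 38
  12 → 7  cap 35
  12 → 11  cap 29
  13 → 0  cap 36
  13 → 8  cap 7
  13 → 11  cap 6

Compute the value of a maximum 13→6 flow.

augment #1: 13→0→5→6 bottleneck 4, total now 4
augment #2: 13→0→5→3→6 bottleneck 26, total now 30
augment #3: 13→8→12→7→6 bottleneck 6, total now 36
augment #4: 13→0→5→12→7→6 bottleneck 1, total now 37
augment #5: 13→8→5→12→7→6 bottleneck 1, total now 38
augment #6: 13→11→9→12→7→6 bottleneck 6, total now 44

Maximum flow value: 44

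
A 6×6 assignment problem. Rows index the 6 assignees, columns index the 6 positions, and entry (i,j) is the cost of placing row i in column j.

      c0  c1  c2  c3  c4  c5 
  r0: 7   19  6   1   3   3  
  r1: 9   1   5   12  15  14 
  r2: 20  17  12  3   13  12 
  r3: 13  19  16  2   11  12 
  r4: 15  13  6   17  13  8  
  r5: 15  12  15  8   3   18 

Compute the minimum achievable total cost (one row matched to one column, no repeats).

Minimum assignment cost: 29

optimal assignment: row0→col5 (cost 3), row1→col1 (cost 1), row2→col3 (cost 3), row3→col0 (cost 13), row4→col2 (cost 6), row5→col4 (cost 3)
total = 3 + 1 + 3 + 13 + 6 + 3 = 29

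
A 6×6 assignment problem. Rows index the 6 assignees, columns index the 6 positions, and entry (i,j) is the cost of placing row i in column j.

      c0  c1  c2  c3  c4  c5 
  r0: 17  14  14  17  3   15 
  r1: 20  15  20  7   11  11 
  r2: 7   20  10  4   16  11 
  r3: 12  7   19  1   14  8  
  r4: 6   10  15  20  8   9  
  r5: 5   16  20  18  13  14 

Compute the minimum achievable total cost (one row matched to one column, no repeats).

Minimum assignment cost: 40

optimal assignment: row0→col4 (cost 3), row1→col5 (cost 11), row2→col2 (cost 10), row3→col3 (cost 1), row4→col1 (cost 10), row5→col0 (cost 5)
total = 3 + 11 + 10 + 1 + 10 + 5 = 40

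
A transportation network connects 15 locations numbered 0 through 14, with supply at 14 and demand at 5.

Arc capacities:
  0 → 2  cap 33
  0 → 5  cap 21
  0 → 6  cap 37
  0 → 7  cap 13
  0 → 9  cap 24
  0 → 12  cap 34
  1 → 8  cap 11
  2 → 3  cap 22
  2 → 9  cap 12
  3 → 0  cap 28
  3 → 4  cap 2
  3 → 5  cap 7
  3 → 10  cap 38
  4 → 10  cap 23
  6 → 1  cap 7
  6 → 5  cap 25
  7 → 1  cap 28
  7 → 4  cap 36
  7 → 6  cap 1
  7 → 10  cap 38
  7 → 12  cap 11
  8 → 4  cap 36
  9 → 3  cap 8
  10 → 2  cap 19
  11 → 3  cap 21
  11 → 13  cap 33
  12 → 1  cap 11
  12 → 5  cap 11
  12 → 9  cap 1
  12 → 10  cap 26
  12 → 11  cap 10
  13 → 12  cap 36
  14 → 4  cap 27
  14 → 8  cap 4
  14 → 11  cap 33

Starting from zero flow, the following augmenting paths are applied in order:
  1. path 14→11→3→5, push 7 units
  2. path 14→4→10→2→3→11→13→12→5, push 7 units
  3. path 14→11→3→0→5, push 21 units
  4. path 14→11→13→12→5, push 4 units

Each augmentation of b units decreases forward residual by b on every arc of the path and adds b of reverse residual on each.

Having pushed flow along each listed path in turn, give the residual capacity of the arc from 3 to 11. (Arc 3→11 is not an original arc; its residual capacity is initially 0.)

after path 1 (14→11→3→5, push 7): res(3,11)=7
after path 2 (14→4→10→2→3→11→13→12→5, push 7): res(3,11)=0
after path 3 (14→11→3→0→5, push 21): res(3,11)=21
after path 4 (14→11→13→12→5, push 4): res(3,11)=21

Residual capacity of (3,11): 21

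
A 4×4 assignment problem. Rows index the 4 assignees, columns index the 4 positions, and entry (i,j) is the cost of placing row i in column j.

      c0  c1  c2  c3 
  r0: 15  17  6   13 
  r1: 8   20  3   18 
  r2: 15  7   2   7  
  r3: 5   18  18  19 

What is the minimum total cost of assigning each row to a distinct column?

optimal assignment: row0→col3 (cost 13), row1→col2 (cost 3), row2→col1 (cost 7), row3→col0 (cost 5)
total = 13 + 3 + 7 + 5 = 28

Minimum assignment cost: 28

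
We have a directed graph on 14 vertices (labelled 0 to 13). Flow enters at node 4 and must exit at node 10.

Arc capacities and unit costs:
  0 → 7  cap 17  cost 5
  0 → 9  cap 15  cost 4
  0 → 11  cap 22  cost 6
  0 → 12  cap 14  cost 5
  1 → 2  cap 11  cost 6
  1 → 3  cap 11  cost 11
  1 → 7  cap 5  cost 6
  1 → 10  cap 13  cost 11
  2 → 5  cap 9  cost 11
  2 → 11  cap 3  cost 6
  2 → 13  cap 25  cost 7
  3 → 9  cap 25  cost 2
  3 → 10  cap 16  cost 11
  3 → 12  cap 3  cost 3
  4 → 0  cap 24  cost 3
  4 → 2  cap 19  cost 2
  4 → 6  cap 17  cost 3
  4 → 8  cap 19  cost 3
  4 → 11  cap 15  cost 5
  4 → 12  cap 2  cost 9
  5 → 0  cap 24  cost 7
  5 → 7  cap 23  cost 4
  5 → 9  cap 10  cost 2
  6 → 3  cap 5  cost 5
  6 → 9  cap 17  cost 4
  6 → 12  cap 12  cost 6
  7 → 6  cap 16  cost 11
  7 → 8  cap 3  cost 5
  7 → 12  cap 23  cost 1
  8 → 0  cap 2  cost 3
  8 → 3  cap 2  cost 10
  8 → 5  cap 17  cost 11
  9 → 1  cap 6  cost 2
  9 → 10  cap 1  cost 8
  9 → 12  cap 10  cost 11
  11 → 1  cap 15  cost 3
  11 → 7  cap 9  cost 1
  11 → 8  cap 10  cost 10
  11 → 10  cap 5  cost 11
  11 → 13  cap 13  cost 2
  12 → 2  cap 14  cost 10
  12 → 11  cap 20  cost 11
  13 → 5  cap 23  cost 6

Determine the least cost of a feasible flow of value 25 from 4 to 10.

Minimum cost for 25 units: 464

shortest-cost path #1: 4→6→9→10 push 1 @ unit cost 15 (adds 15)
shortest-cost path #2: 4→11→10 push 5 @ unit cost 16 (adds 80)
shortest-cost path #3: 4→11→1→10 push 10 @ unit cost 19 (adds 190)
shortest-cost path #4: 4→6→3→10 push 5 @ unit cost 19 (adds 95)
shortest-cost path #5: 4→6→9→1→10 push 3 @ unit cost 20 (adds 60)
shortest-cost path #6: 4→8→3→10 push 1 @ unit cost 24 (adds 24)
total cost = 464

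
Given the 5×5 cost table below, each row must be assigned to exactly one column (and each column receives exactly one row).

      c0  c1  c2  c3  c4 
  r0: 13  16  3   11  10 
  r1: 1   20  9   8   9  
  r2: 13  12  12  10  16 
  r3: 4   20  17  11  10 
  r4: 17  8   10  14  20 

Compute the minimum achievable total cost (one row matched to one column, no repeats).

optimal assignment: row0→col2 (cost 3), row1→col0 (cost 1), row2→col3 (cost 10), row3→col4 (cost 10), row4→col1 (cost 8)
total = 3 + 1 + 10 + 10 + 8 = 32

Minimum assignment cost: 32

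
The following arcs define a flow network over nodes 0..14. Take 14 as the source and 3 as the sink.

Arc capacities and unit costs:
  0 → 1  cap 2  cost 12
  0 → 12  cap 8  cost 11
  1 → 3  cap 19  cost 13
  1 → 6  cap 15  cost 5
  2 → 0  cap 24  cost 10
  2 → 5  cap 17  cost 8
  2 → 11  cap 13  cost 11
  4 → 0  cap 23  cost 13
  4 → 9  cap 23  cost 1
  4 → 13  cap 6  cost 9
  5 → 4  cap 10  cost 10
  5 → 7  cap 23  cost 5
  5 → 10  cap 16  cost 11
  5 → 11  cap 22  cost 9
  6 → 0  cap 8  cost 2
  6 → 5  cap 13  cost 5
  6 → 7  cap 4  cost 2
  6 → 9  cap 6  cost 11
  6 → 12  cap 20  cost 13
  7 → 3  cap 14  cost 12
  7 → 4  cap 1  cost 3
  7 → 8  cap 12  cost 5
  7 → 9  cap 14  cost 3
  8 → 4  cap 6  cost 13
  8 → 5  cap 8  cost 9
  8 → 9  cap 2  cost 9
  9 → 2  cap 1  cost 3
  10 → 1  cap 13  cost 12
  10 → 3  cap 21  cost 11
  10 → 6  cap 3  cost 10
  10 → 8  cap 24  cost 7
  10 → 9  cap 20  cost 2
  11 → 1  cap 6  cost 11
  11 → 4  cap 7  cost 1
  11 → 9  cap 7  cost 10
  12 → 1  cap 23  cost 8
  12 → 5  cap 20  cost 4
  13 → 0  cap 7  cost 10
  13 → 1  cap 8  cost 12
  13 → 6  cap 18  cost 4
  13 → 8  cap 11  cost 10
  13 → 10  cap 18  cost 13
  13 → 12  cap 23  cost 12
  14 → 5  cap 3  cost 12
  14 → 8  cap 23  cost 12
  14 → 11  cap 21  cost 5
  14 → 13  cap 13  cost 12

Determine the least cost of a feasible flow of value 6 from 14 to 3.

shortest-cost path #1: 14→5→7→3 push 3 @ unit cost 29 (adds 87)
shortest-cost path #2: 14→11→1→3 push 3 @ unit cost 29 (adds 87)
total cost = 174

Minimum cost for 6 units: 174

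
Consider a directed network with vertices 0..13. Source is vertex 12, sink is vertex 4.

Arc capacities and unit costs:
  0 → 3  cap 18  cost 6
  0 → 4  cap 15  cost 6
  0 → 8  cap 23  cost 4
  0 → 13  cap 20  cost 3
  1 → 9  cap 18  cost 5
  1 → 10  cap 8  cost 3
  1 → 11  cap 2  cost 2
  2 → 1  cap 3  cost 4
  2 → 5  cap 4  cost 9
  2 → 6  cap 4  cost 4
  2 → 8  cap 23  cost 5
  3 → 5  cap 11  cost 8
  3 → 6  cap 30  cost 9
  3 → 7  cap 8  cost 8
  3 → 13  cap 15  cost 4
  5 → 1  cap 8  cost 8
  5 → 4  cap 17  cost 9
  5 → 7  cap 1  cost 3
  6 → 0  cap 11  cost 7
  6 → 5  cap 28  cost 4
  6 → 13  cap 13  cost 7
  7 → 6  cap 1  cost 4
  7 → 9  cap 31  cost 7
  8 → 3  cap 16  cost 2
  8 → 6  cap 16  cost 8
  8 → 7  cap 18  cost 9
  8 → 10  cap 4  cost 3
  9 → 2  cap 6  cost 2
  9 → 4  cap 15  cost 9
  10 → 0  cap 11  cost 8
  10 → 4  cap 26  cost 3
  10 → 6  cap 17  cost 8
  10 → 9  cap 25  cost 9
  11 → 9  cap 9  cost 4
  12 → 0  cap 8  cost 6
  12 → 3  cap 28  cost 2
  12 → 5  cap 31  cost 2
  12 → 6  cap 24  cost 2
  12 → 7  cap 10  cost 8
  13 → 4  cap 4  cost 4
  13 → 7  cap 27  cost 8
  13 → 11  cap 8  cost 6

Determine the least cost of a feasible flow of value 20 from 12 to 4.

Minimum cost for 20 units: 216

shortest-cost path #1: 12→3→13→4 push 4 @ unit cost 10 (adds 40)
shortest-cost path #2: 12→5→4 push 16 @ unit cost 11 (adds 176)
total cost = 216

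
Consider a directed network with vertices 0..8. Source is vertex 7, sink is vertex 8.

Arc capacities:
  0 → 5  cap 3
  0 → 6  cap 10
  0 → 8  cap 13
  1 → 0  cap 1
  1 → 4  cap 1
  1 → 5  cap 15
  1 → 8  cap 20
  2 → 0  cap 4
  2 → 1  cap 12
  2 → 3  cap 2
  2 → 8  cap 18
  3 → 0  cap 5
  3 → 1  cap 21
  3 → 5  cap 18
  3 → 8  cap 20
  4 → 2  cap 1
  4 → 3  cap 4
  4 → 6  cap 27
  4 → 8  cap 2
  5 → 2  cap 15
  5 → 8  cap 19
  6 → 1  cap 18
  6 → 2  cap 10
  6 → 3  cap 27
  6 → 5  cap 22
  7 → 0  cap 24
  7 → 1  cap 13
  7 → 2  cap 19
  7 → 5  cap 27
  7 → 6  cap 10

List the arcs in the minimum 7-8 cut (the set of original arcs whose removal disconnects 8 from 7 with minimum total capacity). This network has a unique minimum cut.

Min-cut arcs: {(0,8), (1,4), (1,8), (2,8), (3,8), (5,8)} (total capacity 91)

augment #1: 7→0→8 push 13
augment #2: 7→1→8 push 13
augment #3: 7→2→8 push 18
augment #4: 7→5→8 push 19
augment #5: 7→2→1→8 push 1
augment #6: 7→6→1→8 push 6
augment #7: 7→6→3→8 push 4
augment #8: 7→0→6→3→8 push 10
augment #9: 7→5→2→3→8 push 2
augment #10: 7→5→2→1→4→8 push 1
augment #11: 7→5→2→1→6→3→8 push 4
max flow = 91; residual-reachable set from 7 gives S-side
cut edges (S→T): {(0,8), (1,4), (1,8), (2,8), (3,8), (5,8)} total cap 91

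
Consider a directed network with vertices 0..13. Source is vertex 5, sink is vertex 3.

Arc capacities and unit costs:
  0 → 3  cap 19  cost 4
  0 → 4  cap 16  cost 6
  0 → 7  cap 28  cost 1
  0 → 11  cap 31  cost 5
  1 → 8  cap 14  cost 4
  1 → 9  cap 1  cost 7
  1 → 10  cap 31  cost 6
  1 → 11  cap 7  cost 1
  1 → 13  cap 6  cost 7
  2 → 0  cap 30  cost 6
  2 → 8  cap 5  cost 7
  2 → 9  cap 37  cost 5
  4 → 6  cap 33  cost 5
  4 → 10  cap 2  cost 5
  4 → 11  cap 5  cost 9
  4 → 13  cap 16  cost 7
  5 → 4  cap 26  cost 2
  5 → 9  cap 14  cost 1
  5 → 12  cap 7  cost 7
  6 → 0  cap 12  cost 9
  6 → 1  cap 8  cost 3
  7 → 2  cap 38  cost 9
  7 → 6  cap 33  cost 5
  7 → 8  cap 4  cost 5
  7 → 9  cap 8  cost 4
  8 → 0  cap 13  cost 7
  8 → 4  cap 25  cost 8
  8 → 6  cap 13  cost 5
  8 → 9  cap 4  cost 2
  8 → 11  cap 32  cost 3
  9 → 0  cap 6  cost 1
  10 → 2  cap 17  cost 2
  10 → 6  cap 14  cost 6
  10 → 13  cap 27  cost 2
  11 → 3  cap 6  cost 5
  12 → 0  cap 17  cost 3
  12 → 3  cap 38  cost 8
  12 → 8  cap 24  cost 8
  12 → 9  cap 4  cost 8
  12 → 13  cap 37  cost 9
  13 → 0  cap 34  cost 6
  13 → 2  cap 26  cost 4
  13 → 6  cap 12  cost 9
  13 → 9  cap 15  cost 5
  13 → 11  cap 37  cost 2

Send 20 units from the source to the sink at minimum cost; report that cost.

shortest-cost path #1: 5→9→0→3 push 6 @ unit cost 6 (adds 36)
shortest-cost path #2: 5→12→0→3 push 7 @ unit cost 14 (adds 98)
shortest-cost path #3: 5→4→11→3 push 5 @ unit cost 16 (adds 80)
shortest-cost path #4: 5→4→13→11→3 push 1 @ unit cost 16 (adds 16)
shortest-cost path #5: 5→4→13→0→3 push 1 @ unit cost 19 (adds 19)
total cost = 249

Minimum cost for 20 units: 249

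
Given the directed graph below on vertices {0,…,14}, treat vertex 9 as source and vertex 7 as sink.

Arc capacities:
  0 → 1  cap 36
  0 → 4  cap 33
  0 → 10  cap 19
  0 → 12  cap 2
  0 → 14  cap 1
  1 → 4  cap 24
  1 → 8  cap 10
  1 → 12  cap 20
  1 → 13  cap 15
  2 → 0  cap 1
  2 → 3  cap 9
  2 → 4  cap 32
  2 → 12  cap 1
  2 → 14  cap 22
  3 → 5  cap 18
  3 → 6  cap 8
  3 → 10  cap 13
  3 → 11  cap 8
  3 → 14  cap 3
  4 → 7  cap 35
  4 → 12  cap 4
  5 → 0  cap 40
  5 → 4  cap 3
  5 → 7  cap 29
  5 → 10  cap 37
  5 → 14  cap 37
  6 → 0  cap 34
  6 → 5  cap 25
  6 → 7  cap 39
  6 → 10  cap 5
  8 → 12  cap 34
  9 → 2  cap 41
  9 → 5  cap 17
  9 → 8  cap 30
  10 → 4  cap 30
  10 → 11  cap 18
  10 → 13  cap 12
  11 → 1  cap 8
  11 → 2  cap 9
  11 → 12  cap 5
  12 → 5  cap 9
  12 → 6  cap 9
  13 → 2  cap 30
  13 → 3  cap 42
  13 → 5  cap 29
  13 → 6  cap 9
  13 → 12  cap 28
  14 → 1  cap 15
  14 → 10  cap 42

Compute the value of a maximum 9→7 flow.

augment #1: 9→5→7 bottleneck 17, total now 17
augment #2: 9→2→4→7 bottleneck 32, total now 49
augment #3: 9→2→0→4→7 bottleneck 1, total now 50
augment #4: 9→2→3→5→7 bottleneck 8, total now 58
augment #5: 9→8→12→5→7 bottleneck 4, total now 62
augment #6: 9→8→12→6→7 bottleneck 9, total now 71
augment #7: 9→8→12→5→4→7 bottleneck 2, total now 73
augment #8: 9→8→12→5→3→6→7 bottleneck 3, total now 76

Maximum flow value: 76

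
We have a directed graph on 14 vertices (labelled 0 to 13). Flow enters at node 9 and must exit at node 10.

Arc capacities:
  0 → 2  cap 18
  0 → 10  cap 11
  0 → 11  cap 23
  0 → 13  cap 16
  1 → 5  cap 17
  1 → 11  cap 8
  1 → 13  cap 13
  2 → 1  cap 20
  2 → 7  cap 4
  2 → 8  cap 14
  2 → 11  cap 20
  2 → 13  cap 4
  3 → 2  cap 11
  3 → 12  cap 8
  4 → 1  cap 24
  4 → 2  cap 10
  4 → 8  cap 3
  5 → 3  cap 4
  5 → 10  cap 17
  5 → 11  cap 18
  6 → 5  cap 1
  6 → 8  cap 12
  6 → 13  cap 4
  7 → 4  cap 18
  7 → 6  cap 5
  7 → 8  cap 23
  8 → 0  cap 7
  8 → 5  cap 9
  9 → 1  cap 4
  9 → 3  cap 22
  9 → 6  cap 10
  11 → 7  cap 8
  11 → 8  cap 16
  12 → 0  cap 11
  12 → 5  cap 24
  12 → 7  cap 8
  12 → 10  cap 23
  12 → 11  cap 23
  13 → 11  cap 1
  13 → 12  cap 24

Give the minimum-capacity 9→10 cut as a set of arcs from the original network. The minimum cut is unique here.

augment #1: 9→1→5→10 push 4
augment #2: 9→3→12→10 push 8
augment #3: 9→6→5→10 push 1
augment #4: 9→6→8→0→10 push 7
augment #5: 9→6→8→5→10 push 2
augment #6: 9→3→2→1→5→10 push 10
augment #7: 9→3→2→13→12→10 push 1
max flow = 33; residual-reachable set from 9 gives S-side
cut edges (S→T): {(3,2), (3,12), (9,1), (9,6)} total cap 33

Min-cut arcs: {(3,2), (3,12), (9,1), (9,6)} (total capacity 33)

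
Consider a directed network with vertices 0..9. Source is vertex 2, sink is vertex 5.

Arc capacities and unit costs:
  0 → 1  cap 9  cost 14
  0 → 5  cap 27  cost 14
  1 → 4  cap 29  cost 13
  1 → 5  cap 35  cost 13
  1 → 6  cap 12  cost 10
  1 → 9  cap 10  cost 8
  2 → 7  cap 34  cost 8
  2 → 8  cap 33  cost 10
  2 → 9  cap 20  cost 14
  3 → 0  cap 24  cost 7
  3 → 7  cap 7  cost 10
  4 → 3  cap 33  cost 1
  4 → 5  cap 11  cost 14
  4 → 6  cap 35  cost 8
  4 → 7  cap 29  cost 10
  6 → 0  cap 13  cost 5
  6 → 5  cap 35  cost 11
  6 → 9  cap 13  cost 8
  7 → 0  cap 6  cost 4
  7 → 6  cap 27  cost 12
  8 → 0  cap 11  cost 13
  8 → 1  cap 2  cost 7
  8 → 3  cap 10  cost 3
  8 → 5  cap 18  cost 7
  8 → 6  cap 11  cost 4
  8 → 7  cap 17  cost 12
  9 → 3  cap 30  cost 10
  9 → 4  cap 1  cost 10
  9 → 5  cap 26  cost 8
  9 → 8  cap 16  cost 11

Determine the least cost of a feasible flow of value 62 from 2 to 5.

Minimum cost for 62 units: 1392

shortest-cost path #1: 2→8→5 push 18 @ unit cost 17 (adds 306)
shortest-cost path #2: 2→9→5 push 20 @ unit cost 22 (adds 440)
shortest-cost path #3: 2→8→6→5 push 11 @ unit cost 25 (adds 275)
shortest-cost path #4: 2→7→0→5 push 6 @ unit cost 26 (adds 156)
shortest-cost path #5: 2→8→1→5 push 2 @ unit cost 30 (adds 60)
shortest-cost path #6: 2→7→6→5 push 5 @ unit cost 31 (adds 155)
total cost = 1392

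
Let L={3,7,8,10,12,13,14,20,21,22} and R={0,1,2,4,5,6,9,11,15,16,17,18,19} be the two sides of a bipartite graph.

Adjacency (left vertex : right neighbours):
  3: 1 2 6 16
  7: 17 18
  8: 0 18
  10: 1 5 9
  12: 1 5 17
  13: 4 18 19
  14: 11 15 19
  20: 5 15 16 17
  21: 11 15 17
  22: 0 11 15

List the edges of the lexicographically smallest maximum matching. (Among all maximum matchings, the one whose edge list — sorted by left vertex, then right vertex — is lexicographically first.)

|M| = 10 (so the lex-smallest maximum matching has 10 edges)
process left vertices in ascending order; for each, take the smallest-labelled available neighbour that still permits 10 edges overall, or leave it unmatched if none does
lex-smallest matching: {3-1, 7-17, 8-0, 10-9, 12-5, 13-4, 14-19, 20-16, 21-11, 22-15}

Lex-smallest maximum matching: {(3,1), (7,17), (8,0), (10,9), (12,5), (13,4), (14,19), (20,16), (21,11), (22,15)}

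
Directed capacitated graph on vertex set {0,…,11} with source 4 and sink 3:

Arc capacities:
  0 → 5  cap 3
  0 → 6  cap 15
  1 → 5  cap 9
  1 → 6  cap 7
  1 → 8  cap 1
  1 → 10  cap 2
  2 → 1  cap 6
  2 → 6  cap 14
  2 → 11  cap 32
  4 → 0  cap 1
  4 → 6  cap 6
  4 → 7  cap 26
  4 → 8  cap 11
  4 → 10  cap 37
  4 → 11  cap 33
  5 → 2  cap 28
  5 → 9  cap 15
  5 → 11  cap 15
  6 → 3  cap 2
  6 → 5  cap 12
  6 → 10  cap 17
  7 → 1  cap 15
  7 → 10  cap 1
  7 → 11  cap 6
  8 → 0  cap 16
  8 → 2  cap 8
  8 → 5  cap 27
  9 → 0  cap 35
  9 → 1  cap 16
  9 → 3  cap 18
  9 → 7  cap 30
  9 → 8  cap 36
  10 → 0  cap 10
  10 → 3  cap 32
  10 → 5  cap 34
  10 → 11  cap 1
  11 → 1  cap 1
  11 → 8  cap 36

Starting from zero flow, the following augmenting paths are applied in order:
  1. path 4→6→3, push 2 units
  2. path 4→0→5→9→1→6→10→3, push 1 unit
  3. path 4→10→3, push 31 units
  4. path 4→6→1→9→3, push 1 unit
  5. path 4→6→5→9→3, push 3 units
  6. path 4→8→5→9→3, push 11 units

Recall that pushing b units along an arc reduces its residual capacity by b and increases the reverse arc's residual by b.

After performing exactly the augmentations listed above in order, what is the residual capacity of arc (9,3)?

Residual capacity of (9,3): 3

after path 1 (4→6→3, push 2): res(9,3)=18
after path 2 (4→0→5→9→1→6→10→3, push 1): res(9,3)=18
after path 3 (4→10→3, push 31): res(9,3)=18
after path 4 (4→6→1→9→3, push 1): res(9,3)=17
after path 5 (4→6→5→9→3, push 3): res(9,3)=14
after path 6 (4→8→5→9→3, push 11): res(9,3)=3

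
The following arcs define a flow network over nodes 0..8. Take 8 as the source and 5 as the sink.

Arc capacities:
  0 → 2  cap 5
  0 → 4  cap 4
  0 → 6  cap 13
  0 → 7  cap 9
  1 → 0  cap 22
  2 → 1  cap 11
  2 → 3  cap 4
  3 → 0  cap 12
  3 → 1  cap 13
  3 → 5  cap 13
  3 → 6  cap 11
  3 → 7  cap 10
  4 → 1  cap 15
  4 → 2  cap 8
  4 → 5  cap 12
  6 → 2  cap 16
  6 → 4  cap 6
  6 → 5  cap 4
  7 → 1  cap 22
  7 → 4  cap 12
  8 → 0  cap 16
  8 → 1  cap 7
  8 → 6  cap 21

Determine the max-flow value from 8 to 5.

augment #1: 8→6→5 bottleneck 4, total now 4
augment #2: 8→0→4→5 bottleneck 4, total now 8
augment #3: 8→6→4→5 bottleneck 6, total now 14
augment #4: 8→0→2→3→5 bottleneck 4, total now 18
augment #5: 8→0→7→4→5 bottleneck 2, total now 20

Maximum flow value: 20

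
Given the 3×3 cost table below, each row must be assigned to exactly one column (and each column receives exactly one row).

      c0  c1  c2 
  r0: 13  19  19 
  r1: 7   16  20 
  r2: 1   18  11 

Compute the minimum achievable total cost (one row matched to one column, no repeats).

Minimum assignment cost: 36

optimal assignment: row0→col2 (cost 19), row1→col1 (cost 16), row2→col0 (cost 1)
total = 19 + 16 + 1 = 36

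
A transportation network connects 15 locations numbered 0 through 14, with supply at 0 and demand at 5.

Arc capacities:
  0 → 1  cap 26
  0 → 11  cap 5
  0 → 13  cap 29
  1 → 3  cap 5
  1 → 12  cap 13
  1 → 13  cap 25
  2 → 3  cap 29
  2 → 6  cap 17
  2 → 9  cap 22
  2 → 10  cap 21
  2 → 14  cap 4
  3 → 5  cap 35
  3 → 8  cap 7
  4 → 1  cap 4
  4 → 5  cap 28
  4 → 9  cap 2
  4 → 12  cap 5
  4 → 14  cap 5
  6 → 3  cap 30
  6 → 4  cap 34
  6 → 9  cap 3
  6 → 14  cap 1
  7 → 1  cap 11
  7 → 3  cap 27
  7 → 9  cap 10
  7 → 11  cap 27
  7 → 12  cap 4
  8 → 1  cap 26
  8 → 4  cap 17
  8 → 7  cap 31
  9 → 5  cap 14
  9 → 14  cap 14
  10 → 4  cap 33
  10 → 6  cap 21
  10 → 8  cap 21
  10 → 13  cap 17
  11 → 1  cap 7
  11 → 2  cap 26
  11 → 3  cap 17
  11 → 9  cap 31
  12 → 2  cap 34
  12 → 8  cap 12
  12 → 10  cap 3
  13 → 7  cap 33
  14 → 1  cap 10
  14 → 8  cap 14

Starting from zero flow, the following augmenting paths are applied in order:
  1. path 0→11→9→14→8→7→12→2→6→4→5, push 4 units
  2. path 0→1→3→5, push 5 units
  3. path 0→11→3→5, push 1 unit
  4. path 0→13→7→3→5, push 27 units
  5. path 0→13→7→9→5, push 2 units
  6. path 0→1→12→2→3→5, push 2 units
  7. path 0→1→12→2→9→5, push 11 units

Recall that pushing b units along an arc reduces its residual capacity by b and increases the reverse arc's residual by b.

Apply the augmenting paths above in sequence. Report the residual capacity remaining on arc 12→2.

Residual capacity of (12,2): 17

after path 1 (0→11→9→14→8→7→12→2→6→4→5, push 4): res(12,2)=30
after path 2 (0→1→3→5, push 5): res(12,2)=30
after path 3 (0→11→3→5, push 1): res(12,2)=30
after path 4 (0→13→7→3→5, push 27): res(12,2)=30
after path 5 (0→13→7→9→5, push 2): res(12,2)=30
after path 6 (0→1→12→2→3→5, push 2): res(12,2)=28
after path 7 (0→1→12→2→9→5, push 11): res(12,2)=17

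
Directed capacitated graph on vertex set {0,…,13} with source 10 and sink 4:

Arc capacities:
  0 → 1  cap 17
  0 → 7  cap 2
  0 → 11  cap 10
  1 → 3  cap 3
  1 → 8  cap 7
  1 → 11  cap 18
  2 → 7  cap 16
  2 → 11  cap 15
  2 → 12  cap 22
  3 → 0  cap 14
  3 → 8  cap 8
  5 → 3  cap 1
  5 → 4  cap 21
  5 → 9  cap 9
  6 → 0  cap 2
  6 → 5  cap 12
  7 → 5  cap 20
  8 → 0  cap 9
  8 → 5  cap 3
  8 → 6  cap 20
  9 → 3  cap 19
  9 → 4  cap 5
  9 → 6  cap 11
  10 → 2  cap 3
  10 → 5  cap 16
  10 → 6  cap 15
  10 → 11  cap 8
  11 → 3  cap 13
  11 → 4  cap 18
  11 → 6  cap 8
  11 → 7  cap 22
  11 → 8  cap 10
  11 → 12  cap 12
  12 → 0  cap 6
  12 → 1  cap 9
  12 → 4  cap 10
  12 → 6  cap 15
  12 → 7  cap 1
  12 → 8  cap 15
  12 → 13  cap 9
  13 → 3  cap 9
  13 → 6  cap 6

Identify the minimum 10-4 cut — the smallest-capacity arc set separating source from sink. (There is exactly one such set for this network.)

augment #1: 10→5→4 push 16
augment #2: 10→11→4 push 8
augment #3: 10→2→11→4 push 3
augment #4: 10→6→5→4 push 5
augment #5: 10→6→0→11→4 push 2
augment #6: 10→6→5→9→4 push 5
augment #7: 10→6→5→3→0→11→4 push 1
augment #8: 10→6→5→9→3→0→11→4 push 1
max flow = 41; residual-reachable set from 10 gives S-side
cut edges (S→T): {(6,0), (6,5), (10,2), (10,5), (10,11)} total cap 41

Min-cut arcs: {(6,0), (6,5), (10,2), (10,5), (10,11)} (total capacity 41)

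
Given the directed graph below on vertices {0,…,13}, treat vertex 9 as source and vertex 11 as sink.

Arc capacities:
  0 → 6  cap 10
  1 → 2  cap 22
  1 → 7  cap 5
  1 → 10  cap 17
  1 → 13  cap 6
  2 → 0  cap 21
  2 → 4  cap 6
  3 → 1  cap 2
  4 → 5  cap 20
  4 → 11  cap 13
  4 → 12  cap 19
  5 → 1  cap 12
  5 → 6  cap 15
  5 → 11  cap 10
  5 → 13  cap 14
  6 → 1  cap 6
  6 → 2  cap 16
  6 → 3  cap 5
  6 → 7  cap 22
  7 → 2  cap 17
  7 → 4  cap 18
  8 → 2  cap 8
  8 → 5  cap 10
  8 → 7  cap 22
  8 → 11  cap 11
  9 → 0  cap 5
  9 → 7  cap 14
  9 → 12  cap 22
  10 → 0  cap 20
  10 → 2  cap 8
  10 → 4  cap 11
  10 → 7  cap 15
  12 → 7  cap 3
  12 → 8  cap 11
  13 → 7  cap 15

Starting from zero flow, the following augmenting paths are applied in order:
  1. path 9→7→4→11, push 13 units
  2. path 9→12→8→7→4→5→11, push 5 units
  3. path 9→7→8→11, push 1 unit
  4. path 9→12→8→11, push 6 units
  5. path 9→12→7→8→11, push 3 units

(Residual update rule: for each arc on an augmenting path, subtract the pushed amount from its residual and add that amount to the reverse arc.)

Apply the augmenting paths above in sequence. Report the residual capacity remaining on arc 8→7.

Residual capacity of (8,7): 21

after path 1 (9→7→4→11, push 13): res(8,7)=22
after path 2 (9→12→8→7→4→5→11, push 5): res(8,7)=17
after path 3 (9→7→8→11, push 1): res(8,7)=18
after path 4 (9→12→8→11, push 6): res(8,7)=18
after path 5 (9→12→7→8→11, push 3): res(8,7)=21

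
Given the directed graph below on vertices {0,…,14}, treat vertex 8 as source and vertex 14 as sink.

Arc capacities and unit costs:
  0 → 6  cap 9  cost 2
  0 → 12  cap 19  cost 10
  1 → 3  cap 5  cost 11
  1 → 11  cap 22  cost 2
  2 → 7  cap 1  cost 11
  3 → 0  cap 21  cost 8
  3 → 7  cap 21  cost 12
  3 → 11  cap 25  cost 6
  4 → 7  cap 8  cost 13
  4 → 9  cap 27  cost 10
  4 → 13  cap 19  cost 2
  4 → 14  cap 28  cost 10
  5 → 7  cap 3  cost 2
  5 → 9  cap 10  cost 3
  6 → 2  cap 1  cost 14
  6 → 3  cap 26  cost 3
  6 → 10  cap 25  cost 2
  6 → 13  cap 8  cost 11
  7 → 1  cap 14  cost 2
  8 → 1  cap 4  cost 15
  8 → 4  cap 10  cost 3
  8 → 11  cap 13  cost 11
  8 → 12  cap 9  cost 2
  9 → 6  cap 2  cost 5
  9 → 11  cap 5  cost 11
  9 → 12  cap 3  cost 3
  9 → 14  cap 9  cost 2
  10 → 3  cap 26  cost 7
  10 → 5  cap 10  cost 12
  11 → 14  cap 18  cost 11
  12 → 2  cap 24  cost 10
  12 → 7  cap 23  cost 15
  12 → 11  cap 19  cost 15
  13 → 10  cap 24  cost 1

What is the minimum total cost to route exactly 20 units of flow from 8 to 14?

shortest-cost path #1: 8→4→14 push 10 @ unit cost 13 (adds 130)
shortest-cost path #2: 8→11→14 push 10 @ unit cost 22 (adds 220)
total cost = 350

Minimum cost for 20 units: 350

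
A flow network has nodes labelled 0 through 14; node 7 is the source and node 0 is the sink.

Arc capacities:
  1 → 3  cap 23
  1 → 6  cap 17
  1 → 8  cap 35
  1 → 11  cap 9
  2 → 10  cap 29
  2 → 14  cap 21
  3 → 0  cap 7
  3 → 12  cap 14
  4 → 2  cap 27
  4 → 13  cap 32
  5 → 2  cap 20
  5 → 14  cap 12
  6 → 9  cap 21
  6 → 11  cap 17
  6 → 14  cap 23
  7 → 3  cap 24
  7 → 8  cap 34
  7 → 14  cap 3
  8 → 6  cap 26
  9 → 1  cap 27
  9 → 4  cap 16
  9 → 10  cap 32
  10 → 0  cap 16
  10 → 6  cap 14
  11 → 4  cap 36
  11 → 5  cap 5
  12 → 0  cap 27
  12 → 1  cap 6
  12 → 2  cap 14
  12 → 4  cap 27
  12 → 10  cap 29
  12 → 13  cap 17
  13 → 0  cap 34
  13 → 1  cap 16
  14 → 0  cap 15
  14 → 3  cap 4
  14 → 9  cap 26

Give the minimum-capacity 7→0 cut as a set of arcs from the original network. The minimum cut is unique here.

augment #1: 7→3→0 push 7
augment #2: 7→14→0 push 3
augment #3: 7→3→12→0 push 14
augment #4: 7→8→6→14→0 push 12
augment #5: 7→8→6→9→10→0 push 14
max flow = 50; residual-reachable set from 7 gives S-side
cut edges (S→T): {(3,0), (3,12), (7,14), (8,6)} total cap 50

Min-cut arcs: {(3,0), (3,12), (7,14), (8,6)} (total capacity 50)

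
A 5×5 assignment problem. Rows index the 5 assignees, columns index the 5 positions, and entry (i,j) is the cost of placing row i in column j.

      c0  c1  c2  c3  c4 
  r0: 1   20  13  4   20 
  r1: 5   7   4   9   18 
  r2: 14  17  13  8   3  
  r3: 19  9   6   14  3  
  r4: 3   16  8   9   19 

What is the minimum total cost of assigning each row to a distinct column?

one of 2 optimal assignments: row0→col3 (cost 4), row1→col1 (cost 7), row2→col4 (cost 3), row3→col2 (cost 6), row4→col0 (cost 3)
total = 4 + 7 + 3 + 6 + 3 = 23

Minimum assignment cost: 23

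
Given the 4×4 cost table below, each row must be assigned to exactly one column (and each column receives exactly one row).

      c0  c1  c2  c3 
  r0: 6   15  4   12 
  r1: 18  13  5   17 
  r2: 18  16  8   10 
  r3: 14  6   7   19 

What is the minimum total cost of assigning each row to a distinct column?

Minimum assignment cost: 27

optimal assignment: row0→col0 (cost 6), row1→col2 (cost 5), row2→col3 (cost 10), row3→col1 (cost 6)
total = 6 + 5 + 10 + 6 = 27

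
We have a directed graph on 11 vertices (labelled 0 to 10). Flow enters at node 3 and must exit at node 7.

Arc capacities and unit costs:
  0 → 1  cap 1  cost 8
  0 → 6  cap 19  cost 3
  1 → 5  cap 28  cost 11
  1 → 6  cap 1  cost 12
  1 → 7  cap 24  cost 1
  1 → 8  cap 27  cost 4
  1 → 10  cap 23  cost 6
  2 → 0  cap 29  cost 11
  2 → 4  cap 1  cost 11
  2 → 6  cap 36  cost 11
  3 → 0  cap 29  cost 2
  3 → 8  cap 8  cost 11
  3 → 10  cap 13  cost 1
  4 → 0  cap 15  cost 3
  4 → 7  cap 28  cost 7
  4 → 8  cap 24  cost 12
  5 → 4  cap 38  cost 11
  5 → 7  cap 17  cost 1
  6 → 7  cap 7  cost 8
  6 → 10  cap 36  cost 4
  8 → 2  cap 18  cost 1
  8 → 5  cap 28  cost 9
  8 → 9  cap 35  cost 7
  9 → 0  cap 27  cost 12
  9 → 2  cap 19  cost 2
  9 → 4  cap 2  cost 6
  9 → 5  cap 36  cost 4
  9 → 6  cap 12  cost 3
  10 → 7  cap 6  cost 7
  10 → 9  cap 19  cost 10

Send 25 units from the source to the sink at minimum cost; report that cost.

Minimum cost for 25 units: 346

shortest-cost path #1: 3→10→7 push 6 @ unit cost 8 (adds 48)
shortest-cost path #2: 3→0→1→7 push 1 @ unit cost 11 (adds 11)
shortest-cost path #3: 3→0→6→7 push 7 @ unit cost 13 (adds 91)
shortest-cost path #4: 3→10→9→5→7 push 7 @ unit cost 16 (adds 112)
shortest-cost path #5: 3→8→5→7 push 4 @ unit cost 21 (adds 84)
total cost = 346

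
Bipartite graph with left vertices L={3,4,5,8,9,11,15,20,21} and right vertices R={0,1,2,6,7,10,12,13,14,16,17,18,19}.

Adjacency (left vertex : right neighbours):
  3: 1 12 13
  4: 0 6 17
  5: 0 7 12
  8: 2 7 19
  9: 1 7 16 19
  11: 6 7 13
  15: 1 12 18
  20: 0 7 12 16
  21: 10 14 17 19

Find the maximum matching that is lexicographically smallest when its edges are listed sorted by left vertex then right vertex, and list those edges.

Lex-smallest maximum matching: {(3,1), (4,0), (5,7), (8,2), (9,16), (11,6), (15,18), (20,12), (21,10)}

|M| = 9 (so the lex-smallest maximum matching has 9 edges)
process left vertices in ascending order; for each, take the smallest-labelled available neighbour that still permits 9 edges overall, or leave it unmatched if none does
lex-smallest matching: {3-1, 4-0, 5-7, 8-2, 9-16, 11-6, 15-18, 20-12, 21-10}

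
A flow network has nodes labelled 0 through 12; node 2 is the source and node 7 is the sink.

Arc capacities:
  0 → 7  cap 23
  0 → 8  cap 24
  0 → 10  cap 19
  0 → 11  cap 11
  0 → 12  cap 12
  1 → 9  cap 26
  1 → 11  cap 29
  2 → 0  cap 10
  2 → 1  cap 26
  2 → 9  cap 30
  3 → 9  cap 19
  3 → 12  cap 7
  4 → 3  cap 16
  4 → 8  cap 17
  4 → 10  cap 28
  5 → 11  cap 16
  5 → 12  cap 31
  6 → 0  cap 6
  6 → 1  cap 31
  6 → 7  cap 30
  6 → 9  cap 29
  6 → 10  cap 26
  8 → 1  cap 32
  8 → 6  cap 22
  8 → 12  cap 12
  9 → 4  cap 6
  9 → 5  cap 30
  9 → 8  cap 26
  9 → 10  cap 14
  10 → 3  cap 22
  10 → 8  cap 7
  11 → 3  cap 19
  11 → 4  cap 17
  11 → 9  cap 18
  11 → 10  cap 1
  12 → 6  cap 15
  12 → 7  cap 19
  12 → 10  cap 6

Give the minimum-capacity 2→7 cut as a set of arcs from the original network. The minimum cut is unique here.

Min-cut arcs: {(2,0), (6,0), (6,7), (12,7)} (total capacity 65)

augment #1: 2→0→7 push 10
augment #2: 2→9→5→12→7 push 19
augment #3: 2→9→8→6→7 push 11
augment #4: 2→1→9→8→6→7 push 11
augment #5: 2→1→9→5→12→6→7 push 8
augment #6: 2→1→9→5→12→6→0→7 push 3
augment #7: 2→1→9→8→12→6→0→7 push 3
max flow = 65; residual-reachable set from 2 gives S-side
cut edges (S→T): {(2,0), (6,0), (6,7), (12,7)} total cap 65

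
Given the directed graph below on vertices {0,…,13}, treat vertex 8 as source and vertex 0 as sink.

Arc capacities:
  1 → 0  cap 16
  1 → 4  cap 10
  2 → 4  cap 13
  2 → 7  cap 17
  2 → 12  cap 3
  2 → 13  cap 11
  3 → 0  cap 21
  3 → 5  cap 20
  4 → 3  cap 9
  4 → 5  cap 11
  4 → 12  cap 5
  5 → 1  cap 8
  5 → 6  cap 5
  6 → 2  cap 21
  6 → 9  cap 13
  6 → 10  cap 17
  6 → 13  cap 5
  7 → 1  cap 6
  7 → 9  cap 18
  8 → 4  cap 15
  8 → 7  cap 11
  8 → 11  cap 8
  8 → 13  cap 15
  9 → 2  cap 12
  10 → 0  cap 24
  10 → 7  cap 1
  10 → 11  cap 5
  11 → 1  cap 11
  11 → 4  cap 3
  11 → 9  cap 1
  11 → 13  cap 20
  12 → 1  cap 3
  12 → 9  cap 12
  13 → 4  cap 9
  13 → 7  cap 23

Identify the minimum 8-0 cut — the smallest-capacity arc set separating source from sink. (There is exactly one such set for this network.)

Min-cut arcs: {(1,0), (4,3), (5,6)} (total capacity 30)

augment #1: 8→4→3→0 push 9
augment #2: 8→7→1→0 push 6
augment #3: 8→11→1→0 push 8
augment #4: 8→4→5→1→0 push 2
augment #5: 8→4→5→6→10→0 push 4
augment #6: 8→13→4→5→6→10→0 push 1
max flow = 30; residual-reachable set from 8 gives S-side
cut edges (S→T): {(1,0), (4,3), (5,6)} total cap 30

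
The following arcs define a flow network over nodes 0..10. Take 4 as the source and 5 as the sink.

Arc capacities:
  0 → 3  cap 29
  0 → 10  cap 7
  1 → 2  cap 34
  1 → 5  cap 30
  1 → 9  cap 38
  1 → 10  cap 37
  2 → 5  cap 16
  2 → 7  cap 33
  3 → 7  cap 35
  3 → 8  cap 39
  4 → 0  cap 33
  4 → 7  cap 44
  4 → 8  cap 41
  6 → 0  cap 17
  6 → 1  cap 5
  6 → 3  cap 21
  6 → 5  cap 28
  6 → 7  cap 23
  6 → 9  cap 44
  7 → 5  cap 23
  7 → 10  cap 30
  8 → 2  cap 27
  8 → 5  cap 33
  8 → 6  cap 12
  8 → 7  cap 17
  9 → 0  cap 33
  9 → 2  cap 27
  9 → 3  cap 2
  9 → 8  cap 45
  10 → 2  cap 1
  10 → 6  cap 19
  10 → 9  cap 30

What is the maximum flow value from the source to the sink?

augment #1: 4→7→5 bottleneck 23, total now 23
augment #2: 4→8→5 bottleneck 33, total now 56
augment #3: 4→8→2→5 bottleneck 8, total now 64
augment #4: 4→0→10→2→5 bottleneck 1, total now 65
augment #5: 4→0→10→6→5 bottleneck 6, total now 71
augment #6: 4→7→10→6→5 bottleneck 13, total now 84
augment #7: 4→0→3→8→2→5 bottleneck 7, total now 91
augment #8: 4→0→3→8→6→5 bottleneck 9, total now 100
augment #9: 4→0→3→8→6→1→5 bottleneck 3, total now 103

Maximum flow value: 103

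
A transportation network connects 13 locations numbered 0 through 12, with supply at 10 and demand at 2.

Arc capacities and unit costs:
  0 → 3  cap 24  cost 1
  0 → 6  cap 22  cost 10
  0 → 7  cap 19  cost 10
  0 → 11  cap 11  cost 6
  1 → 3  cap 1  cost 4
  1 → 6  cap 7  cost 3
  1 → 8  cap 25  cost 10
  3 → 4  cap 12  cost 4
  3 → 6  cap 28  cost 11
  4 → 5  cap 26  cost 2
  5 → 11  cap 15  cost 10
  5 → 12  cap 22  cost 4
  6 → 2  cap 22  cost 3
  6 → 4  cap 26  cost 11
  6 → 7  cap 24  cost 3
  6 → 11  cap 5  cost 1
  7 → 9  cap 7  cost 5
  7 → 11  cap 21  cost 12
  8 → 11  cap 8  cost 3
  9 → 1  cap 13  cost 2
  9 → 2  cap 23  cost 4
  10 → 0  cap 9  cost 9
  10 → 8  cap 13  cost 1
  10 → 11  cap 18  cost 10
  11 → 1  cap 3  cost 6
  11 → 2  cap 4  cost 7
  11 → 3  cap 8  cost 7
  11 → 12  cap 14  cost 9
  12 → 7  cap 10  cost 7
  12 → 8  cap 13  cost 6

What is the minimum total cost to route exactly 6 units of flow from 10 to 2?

shortest-cost path #1: 10→8→11→2 push 4 @ unit cost 11 (adds 44)
shortest-cost path #2: 10→8→11→1→6→2 push 2 @ unit cost 16 (adds 32)
total cost = 76

Minimum cost for 6 units: 76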